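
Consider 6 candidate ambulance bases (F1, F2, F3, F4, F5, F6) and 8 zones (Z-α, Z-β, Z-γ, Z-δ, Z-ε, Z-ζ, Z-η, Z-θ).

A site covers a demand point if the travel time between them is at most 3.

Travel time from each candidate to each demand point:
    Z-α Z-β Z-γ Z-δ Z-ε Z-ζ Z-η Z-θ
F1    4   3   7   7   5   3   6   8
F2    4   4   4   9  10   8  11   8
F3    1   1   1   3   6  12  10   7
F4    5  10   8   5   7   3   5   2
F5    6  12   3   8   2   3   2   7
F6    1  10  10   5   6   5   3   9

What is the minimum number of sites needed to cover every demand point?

3

Coverage sets (demand points within 3 of each site):
  F1: {Z-β, Z-ζ}
  F2: {}
  F3: {Z-α, Z-β, Z-γ, Z-δ}
  F4: {Z-ζ, Z-θ}
  F5: {Z-γ, Z-ε, Z-ζ, Z-η}
  F6: {Z-α, Z-η}
No 2 sites suffice: every size-2 union leaves at least one demand point uncovered.
But {F3, F4, F5} covers everything, so the minimum is 3.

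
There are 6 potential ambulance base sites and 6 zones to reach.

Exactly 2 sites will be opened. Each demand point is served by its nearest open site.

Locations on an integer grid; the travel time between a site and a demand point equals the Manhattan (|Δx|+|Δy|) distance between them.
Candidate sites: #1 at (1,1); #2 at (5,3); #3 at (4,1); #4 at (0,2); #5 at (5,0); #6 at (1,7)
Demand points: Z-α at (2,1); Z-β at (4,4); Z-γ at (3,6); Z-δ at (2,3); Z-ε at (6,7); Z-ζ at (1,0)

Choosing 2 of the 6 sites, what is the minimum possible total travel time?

17

Open {#1, #2}.
  Z-α→#1 1, Z-β→#2 2, Z-γ→#2 5, Z-δ→#1 3, Z-ε→#2 5, Z-ζ→#1 1  ⇒ total 17.
Compare {#1, #6}: total 19.
Compare {#2, #3}: total 21.
No size-2 selection does better; minimum is 17.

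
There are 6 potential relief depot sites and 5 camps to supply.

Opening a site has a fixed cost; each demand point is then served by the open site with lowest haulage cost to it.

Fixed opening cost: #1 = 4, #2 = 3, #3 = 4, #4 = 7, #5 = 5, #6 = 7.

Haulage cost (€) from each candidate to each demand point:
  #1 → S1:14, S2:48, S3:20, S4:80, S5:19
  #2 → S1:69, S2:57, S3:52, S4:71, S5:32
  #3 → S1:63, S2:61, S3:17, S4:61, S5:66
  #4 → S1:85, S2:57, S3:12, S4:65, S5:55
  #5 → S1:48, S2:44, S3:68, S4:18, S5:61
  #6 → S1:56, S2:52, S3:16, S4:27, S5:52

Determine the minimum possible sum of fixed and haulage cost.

Open {#1, #4, #5}: assign each demand point to its cheapest open site.
  S1→#1 14, S2→#5 44, S3→#4 12, S4→#5 18, S5→#1 19
  haulage cost 107, fixed 16 → total 123.
Compare {#1, #5}: haulage cost 115 + fixed 9 = 124.
Compare {#1, #3, #5}: haulage cost 112 + fixed 13 = 125.
Compare {#1, #2, #4, #5}: haulage cost 107 + fixed 19 = 126.
All other subsets cost ≥ 124. Minimum total cost: 123.

123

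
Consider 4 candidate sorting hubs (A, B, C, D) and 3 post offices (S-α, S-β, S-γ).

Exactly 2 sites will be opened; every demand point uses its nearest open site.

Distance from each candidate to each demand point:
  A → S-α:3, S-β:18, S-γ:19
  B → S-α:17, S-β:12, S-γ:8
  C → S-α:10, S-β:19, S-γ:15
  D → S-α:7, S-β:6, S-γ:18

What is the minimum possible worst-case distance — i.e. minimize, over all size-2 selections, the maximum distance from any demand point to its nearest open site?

8

Open {B, D}.
  Farthest demand point is S-γ at distance 8 (to B); all others are ≤ 8.
With {A, B} the worst case is 12.
With {B, C} the worst case is 12.
No size-2 selection achieves below 8.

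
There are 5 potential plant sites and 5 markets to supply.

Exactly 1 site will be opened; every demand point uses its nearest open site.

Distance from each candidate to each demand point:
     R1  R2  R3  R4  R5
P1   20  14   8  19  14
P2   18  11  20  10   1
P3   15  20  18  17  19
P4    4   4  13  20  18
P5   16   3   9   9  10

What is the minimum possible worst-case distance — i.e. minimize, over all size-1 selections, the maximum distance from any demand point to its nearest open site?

16

Open {P5}.
  Farthest demand point is R1 at distance 16 (to P5); all others are ≤ 16.
With {P1} the worst case is 20.
With {P2} the worst case is 20.
No size-1 selection achieves below 16.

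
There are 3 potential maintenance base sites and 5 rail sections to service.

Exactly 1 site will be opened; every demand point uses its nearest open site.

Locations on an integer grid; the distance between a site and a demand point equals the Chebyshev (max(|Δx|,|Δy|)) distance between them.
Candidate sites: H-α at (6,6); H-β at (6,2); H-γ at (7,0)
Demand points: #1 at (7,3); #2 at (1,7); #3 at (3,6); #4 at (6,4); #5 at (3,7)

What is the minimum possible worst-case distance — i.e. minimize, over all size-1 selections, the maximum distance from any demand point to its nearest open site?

Open {H-α}.
  Farthest demand point is #2 at distance 5 (to H-α); all others are ≤ 5.
With {H-β} the worst case is 5.
With {H-γ} the worst case is 7.
No size-1 selection achieves below 5.

5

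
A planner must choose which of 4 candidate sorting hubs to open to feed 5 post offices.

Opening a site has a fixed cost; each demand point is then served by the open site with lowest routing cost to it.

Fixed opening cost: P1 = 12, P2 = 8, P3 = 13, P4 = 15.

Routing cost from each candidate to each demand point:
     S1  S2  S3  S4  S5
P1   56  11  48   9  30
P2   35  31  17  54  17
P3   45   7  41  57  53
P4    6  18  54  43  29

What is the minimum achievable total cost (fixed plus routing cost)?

Open {P1, P2, P4}: assign each demand point to its cheapest open site.
  S1→P4 6, S2→P1 11, S3→P2 17, S4→P1 9, S5→P2 17
  routing cost 60, fixed 35 → total 95.
Compare {P1, P2, P3, P4}: routing cost 56 + fixed 48 = 104.
Compare {P1, P2}: routing cost 89 + fixed 20 = 109.
Compare {P1, P2, P3}: routing cost 85 + fixed 33 = 118.
All other subsets cost ≥ 104. Minimum total cost: 95.

95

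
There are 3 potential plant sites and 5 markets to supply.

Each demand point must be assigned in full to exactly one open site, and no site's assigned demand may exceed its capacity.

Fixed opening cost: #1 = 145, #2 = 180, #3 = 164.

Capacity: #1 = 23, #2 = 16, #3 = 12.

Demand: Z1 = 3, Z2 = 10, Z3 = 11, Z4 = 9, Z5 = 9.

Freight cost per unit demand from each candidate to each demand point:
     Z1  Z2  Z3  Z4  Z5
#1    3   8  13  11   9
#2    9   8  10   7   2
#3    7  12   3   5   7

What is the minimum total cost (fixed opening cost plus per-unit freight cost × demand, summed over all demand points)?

Open {#1, #2, #3}; cheapest assignment that respects the capacities:
  #1 (cap 23, load 22): Z1, Z2, Z4 — cost 3×3 + 10×8 + 9×11 = 188
  #2 (cap 16, load 9): Z5 — cost 9×2 = 18
  #3 (cap 12, load 11): Z3 — cost 11×3 = 33
  Shipping 239, fixed 489 → total 728.
  Any other capacity-feasible assignment to {#1, #2, #3} ships for at least 239.
Total demand is 42 and no other set of sites has combined capacity ≥ 42, so {#1, #2, #3} is the only feasible choice of open sites. Minimum: 728.

728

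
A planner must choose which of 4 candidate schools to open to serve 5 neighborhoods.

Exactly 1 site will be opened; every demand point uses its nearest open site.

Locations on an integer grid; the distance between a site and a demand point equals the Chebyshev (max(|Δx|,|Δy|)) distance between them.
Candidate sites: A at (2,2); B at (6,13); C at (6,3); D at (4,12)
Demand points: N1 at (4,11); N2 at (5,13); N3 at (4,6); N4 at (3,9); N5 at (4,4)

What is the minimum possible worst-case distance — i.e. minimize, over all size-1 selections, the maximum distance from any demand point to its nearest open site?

8

Open {D}.
  Farthest demand point is N5 at distance 8 (to D); all others are ≤ 8.
With {B} the worst case is 9.
With {C} the worst case is 10.
No size-1 selection achieves below 8.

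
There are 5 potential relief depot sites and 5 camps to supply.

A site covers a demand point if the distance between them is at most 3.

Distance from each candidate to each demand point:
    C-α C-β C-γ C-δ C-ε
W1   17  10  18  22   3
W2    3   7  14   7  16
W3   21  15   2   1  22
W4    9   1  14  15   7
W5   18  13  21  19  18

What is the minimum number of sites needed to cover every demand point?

Coverage sets (demand points within 3 of each site):
  W1: {C-ε}
  W2: {C-α}
  W3: {C-γ, C-δ}
  W4: {C-β}
  W5: {}
No 3 sites suffice: every size-3 union leaves at least one demand point uncovered.
But {W1, W2, W3, W4} covers everything, so the minimum is 4.

4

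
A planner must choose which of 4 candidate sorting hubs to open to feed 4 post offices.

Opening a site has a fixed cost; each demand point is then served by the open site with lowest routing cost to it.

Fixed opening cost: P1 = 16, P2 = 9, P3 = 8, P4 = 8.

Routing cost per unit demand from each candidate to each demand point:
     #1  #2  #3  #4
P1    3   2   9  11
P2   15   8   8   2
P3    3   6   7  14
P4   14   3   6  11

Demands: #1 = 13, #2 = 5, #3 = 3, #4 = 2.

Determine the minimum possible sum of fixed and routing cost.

Open {P2, P3, P4}: assign each demand point to its cheapest open site.
  #1→P3 13×3=39, #2→P4 5×3=15, #3→P4 3×6=18, #4→P2 2×2=4
  routing cost 76, fixed 25 → total 101.
Compare {P1, P2}: routing cost 77 + fixed 25 = 102.
Compare {P1, P2, P4}: routing cost 71 + fixed 33 = 104.
Compare {P1, P2, P3}: routing cost 74 + fixed 33 = 107.
All other subsets cost ≥ 102. Minimum total cost: 101.

101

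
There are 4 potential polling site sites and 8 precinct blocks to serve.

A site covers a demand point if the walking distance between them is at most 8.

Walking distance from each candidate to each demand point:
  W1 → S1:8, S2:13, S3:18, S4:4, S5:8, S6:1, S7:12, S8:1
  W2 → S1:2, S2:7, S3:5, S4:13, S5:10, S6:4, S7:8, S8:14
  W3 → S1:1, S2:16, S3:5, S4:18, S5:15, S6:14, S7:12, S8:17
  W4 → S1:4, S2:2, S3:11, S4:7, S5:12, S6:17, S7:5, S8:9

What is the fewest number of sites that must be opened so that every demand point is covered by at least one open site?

2

Coverage sets (demand points within 8 of each site):
  W1: {S1, S4, S5, S6, S8}
  W2: {S1, S2, S3, S6, S7}
  W3: {S1, S3}
  W4: {S1, S2, S4, S7}
No single site covers all 8 demand points.
But {W1, W2} covers everything, so the minimum is 2.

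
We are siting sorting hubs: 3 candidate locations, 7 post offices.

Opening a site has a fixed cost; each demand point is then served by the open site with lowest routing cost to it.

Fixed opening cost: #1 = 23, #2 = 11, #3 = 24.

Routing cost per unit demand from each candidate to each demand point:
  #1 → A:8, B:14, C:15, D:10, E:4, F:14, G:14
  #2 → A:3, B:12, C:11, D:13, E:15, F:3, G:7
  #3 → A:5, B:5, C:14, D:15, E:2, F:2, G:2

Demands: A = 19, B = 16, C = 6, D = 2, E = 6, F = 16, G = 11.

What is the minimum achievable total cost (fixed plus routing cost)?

330

Open {#2, #3}: assign each demand point to its cheapest open site.
  A→#2 19×3=57, B→#3 16×5=80, C→#2 6×11=66, D→#2 2×13=26, E→#3 6×2=12, F→#3 16×2=32, G→#3 11×2=22
  routing cost 295, fixed 35 → total 330.
Compare {#1, #2, #3}: routing cost 289 + fixed 58 = 347.
Compare {#3}: routing cost 355 + fixed 24 = 379.
Compare {#1, #3}: routing cost 345 + fixed 47 = 392.
All other subsets cost ≥ 347. Minimum total cost: 330.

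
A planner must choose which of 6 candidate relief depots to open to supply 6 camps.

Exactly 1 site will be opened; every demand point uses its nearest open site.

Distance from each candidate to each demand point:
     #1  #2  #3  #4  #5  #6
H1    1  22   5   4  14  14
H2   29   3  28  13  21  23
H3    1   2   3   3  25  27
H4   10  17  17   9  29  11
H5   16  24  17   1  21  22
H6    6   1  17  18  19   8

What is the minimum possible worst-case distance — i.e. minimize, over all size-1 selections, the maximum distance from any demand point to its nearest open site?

Open {H6}.
  Farthest demand point is #5 at distance 19 (to H6); all others are ≤ 19.
With {H1} the worst case is 22.
With {H5} the worst case is 24.
No size-1 selection achieves below 19.

19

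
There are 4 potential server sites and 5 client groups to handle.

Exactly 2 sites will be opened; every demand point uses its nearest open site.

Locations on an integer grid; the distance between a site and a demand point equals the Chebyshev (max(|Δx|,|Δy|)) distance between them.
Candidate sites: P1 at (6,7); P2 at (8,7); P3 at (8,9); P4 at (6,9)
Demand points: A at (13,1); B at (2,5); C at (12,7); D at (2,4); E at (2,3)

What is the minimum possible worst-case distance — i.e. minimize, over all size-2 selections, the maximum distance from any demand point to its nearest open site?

Open {P1, P2}.
  Farthest demand point is A at distance 6 (to P2); all others are ≤ 6.
With {P2, P3} the worst case is 6.
With {P2, P4} the worst case is 6.
No size-2 selection achieves below 6.

6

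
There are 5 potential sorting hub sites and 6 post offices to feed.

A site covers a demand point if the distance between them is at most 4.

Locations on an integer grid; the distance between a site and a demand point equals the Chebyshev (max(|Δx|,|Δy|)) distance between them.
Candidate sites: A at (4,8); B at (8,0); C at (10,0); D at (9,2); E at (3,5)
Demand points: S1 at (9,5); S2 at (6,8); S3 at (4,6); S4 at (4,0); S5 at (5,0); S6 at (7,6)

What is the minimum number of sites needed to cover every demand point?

3

Coverage sets (demand points within 4 of each site):
  A: {S2, S3, S6}
  B: {S4, S5}
  C: {}
  D: {S1, S5, S6}
  E: {S2, S3, S6}
No 2 sites suffice: every size-2 union leaves at least one demand point uncovered.
But {A, B, D} covers everything, so the minimum is 3.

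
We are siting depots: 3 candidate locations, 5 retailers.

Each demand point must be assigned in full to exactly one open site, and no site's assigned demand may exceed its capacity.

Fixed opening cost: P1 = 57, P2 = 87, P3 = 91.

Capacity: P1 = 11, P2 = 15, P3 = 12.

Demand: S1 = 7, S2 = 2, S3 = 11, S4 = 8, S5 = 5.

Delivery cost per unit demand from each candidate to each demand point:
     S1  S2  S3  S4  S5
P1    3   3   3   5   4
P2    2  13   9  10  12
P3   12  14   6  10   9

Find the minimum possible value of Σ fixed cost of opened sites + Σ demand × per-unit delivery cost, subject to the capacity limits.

Open {P1, P2, P3}; cheapest assignment that respects the capacities:
  P1 (cap 11, load 10): S2, S4 — cost 2×3 + 8×5 = 46
  P2 (cap 15, load 12): S1, S5 — cost 7×2 + 5×12 = 74
  P3 (cap 12, load 11): S3 — cost 11×6 = 66
  Shipping 186, fixed 235 → total 421.
  Any other capacity-feasible assignment to {P1, P2, P3} ships for at least 186.
Total demand is 33 and no other set of sites has combined capacity ≥ 33, so {P1, P2, P3} is the only feasible choice of open sites. Minimum: 421.

421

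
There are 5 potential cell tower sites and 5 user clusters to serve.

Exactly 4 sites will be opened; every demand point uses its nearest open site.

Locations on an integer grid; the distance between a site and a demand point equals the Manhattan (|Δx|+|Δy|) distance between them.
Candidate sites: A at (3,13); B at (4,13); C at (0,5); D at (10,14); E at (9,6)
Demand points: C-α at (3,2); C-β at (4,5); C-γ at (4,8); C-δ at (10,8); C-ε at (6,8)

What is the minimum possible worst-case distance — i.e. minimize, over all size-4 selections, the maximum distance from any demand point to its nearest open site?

6

Open {A, B, C, E}.
  Farthest demand point is C-α at distance 6 (to C); all others are ≤ 6.
With {A, C, D, E} the worst case is 6.
With {B, C, D, E} the worst case is 6.
No size-4 selection achieves below 6.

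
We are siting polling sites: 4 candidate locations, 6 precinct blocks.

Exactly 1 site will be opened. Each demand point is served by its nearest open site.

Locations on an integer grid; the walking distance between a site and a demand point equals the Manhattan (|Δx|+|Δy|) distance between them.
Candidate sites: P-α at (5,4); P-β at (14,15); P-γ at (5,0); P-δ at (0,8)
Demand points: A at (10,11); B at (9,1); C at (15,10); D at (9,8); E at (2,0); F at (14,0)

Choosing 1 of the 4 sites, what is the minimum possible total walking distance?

63

Open {P-α}.
  A→P-α 12, B→P-α 7, C→P-α 16, D→P-α 8, E→P-α 7, F→P-α 13  ⇒ total 63.
Compare {P-γ}: total 65.
Compare {P-β}: total 87.
No size-1 selection does better; minimum is 63.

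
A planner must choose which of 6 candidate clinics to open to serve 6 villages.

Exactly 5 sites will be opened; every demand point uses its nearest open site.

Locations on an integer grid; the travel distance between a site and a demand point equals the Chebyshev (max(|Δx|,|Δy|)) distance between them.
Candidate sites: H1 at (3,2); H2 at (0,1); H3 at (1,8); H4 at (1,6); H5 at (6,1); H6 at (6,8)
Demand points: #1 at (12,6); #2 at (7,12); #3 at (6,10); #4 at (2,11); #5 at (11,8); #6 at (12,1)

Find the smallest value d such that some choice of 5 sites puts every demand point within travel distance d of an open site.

Open {H1, H2, H3, H5, H6}.
  Farthest demand point is #1 at travel distance 6 (to H5); all others are ≤ 6.
With {H1, H2, H4, H5, H6} the worst case is 6.
With {H1, H3, H4, H5, H6} the worst case is 6.
No size-5 selection achieves below 6.

6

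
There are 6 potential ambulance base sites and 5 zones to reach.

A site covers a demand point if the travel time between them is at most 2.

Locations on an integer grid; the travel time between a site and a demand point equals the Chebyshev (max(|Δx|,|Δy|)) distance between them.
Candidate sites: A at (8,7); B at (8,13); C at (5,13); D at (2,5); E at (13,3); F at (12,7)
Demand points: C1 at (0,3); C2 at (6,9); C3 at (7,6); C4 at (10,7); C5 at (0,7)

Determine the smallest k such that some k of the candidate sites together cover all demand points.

Coverage sets (demand points within 2 of each site):
  A: {C2, C3, C4}
  B: {}
  C: {}
  D: {C1, C5}
  E: {}
  F: {C4}
No single site covers all 5 demand points.
But {A, D} covers everything, so the minimum is 2.

2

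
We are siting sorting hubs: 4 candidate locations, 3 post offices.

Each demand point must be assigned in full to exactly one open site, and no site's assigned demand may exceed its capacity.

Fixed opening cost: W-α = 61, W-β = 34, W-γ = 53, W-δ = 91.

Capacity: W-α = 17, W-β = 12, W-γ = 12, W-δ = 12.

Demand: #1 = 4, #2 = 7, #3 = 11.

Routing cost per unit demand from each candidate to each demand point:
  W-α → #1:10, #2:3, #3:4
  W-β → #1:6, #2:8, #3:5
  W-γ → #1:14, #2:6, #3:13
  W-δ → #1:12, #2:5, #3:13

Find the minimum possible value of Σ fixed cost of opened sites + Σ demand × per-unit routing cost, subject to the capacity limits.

Open {W-α, W-β}; cheapest assignment that respects the capacities:
  W-α (cap 17, load 11): #1, #2 — cost 4×10 + 7×3 = 61
  W-β (cap 12, load 11): #3 — cost 11×5 = 55
  Shipping 116, fixed 95 → total 211.
  Any other capacity-feasible assignment to {W-α, W-β} ships for at least 116.
Compare {W-α, W-γ}: its best feasible assignment gives total 240.
Compare {W-β, W-γ}: its best feasible assignment gives total 240.
Every other set of open sites that can feasibly serve all demand totals ≥ 240 even under its best assignment. Minimum: 211.

211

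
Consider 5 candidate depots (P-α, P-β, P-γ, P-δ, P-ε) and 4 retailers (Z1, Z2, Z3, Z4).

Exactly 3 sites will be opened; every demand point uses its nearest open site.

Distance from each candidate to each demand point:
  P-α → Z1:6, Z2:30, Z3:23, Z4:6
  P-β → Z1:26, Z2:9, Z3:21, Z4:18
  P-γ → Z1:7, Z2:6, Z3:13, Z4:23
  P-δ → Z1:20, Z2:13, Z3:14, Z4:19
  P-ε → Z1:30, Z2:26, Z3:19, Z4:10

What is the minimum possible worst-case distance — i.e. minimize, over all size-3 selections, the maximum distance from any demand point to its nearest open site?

13

Open {P-α, P-β, P-γ}.
  Farthest demand point is Z3 at distance 13 (to P-γ); all others are ≤ 13.
With {P-α, P-γ, P-δ} the worst case is 13.
With {P-α, P-γ, P-ε} the worst case is 13.
No size-3 selection achieves below 13.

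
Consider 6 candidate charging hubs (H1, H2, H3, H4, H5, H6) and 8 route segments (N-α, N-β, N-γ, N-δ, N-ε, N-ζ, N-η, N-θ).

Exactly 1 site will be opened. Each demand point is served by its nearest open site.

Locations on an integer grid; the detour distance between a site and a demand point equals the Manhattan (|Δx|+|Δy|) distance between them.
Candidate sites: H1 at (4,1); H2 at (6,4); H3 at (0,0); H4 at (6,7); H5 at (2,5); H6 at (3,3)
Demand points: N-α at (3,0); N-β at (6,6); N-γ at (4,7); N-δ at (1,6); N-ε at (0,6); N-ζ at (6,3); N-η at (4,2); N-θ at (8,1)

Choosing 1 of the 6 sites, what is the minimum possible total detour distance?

Open {H6}.
  N-α→H6 3, N-β→H6 6, N-γ→H6 5, N-δ→H6 5, N-ε→H6 6, N-ζ→H6 3, N-η→H6 2, N-θ→H6 7  ⇒ total 37.
Compare {H2}: total 39.
Compare {H1}: total 41.
No size-1 selection does better; minimum is 37.

37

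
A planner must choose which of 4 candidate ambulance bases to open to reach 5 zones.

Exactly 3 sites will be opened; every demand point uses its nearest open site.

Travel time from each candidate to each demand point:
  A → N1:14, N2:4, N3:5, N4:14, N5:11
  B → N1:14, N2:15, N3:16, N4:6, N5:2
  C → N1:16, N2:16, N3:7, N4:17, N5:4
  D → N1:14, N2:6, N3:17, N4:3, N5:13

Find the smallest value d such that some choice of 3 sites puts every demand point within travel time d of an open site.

Open {A, B, C}.
  Farthest demand point is N1 at travel time 14 (to A); all others are ≤ 14.
With {A, B, D} the worst case is 14.
With {A, C, D} the worst case is 14.
No size-3 selection achieves below 14.

14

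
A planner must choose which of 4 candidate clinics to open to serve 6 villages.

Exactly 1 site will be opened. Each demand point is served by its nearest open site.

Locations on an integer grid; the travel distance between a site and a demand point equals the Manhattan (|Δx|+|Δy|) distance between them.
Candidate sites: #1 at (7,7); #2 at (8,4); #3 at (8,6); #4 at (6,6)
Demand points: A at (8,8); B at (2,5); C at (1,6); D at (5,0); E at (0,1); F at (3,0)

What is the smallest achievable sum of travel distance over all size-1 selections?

Open {#4}.
  A→#4 4, B→#4 5, C→#4 5, D→#4 7, E→#4 11, F→#4 9  ⇒ total 41.
Compare {#2}: total 47.
Compare {#1}: total 49.
No size-1 selection does better; minimum is 41.

41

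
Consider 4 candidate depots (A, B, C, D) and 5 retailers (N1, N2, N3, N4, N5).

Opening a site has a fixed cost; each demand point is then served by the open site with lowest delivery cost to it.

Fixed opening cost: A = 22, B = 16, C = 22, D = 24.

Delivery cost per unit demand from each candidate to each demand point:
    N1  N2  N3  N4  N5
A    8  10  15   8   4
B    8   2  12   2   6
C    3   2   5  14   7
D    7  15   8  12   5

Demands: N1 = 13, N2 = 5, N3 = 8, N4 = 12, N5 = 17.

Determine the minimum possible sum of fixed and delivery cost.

Open {A, B, C}: assign each demand point to its cheapest open site.
  N1→C 13×3=39, N2→B 5×2=10, N3→C 8×5=40, N4→B 12×2=24, N5→A 17×4=68
  delivery cost 181, fixed 60 → total 241.
Compare {B, C}: delivery cost 215 + fixed 38 = 253.
Compare {B, C, D}: delivery cost 198 + fixed 62 = 260.
Compare {A, B, C, D}: delivery cost 181 + fixed 84 = 265.
All other subsets cost ≥ 253. Minimum total cost: 241.

241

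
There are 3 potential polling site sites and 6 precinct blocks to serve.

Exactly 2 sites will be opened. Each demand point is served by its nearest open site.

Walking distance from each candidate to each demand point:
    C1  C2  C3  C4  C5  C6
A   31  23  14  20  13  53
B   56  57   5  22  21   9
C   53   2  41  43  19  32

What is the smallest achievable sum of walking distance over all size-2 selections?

101

Open {A, B}.
  C1→A 31, C2→A 23, C3→B 5, C4→A 20, C5→A 13, C6→B 9  ⇒ total 101.
Compare {B, C}: total 110.
Compare {A, C}: total 112.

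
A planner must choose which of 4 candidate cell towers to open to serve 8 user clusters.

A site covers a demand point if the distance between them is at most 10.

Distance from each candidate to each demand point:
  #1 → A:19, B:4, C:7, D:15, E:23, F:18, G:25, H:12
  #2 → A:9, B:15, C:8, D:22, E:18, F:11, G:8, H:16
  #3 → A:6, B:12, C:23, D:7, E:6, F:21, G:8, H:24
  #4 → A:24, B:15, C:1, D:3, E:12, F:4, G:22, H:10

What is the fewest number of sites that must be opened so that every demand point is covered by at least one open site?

Coverage sets (demand points within 10 of each site):
  #1: {B, C}
  #2: {A, C, G}
  #3: {A, D, E, G}
  #4: {C, D, F, H}
No 2 sites suffice: every size-2 union leaves at least one demand point uncovered.
But {#1, #3, #4} covers everything, so the minimum is 3.

3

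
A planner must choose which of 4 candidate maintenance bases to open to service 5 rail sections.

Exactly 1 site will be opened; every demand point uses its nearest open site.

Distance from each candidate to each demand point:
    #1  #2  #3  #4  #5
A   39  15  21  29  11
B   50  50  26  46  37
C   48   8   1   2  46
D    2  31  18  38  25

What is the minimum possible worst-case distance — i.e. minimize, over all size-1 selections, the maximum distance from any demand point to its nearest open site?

38

Open {D}.
  Farthest demand point is #4 at distance 38 (to D); all others are ≤ 38.
With {A} the worst case is 39.
With {C} the worst case is 48.
No size-1 selection achieves below 38.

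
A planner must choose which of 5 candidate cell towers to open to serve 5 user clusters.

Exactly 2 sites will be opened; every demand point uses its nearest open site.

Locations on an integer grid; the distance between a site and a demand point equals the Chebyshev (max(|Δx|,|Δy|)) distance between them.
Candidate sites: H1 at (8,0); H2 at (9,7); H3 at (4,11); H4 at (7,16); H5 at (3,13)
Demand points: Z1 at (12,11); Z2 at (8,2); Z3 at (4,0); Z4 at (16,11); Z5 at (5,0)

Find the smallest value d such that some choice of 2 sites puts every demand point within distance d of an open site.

Open {H1, H2}.
  Farthest demand point is Z4 at distance 7 (to H2); all others are ≤ 7.
With {H2, H3} the worst case is 7.
With {H2, H4} the worst case is 7.
No size-2 selection achieves below 7.

7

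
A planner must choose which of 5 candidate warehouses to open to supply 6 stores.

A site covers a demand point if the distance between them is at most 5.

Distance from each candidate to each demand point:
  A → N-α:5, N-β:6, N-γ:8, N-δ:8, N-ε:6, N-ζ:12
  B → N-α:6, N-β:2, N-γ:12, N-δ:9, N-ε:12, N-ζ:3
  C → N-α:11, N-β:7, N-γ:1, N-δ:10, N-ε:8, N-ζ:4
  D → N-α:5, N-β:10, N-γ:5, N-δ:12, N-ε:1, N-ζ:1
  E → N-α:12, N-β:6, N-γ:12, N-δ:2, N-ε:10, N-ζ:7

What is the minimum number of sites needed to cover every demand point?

Coverage sets (demand points within 5 of each site):
  A: {N-α}
  B: {N-β, N-ζ}
  C: {N-γ, N-ζ}
  D: {N-α, N-γ, N-ε, N-ζ}
  E: {N-δ}
No 2 sites suffice: every size-2 union leaves at least one demand point uncovered.
But {B, D, E} covers everything, so the minimum is 3.

3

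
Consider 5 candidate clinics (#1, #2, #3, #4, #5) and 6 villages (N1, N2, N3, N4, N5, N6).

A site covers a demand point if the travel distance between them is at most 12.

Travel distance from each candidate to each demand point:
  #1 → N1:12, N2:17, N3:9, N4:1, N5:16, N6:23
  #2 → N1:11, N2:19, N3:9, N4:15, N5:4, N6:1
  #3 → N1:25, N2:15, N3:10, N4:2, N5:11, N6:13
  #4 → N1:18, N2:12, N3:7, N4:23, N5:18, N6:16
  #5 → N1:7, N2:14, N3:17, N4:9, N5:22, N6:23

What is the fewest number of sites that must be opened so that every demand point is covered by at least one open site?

Coverage sets (demand points within 12 of each site):
  #1: {N1, N3, N4}
  #2: {N1, N3, N5, N6}
  #3: {N3, N4, N5}
  #4: {N2, N3}
  #5: {N1, N4}
No 2 sites suffice: every size-2 union leaves at least one demand point uncovered.
But {#1, #2, #4} covers everything, so the minimum is 3.

3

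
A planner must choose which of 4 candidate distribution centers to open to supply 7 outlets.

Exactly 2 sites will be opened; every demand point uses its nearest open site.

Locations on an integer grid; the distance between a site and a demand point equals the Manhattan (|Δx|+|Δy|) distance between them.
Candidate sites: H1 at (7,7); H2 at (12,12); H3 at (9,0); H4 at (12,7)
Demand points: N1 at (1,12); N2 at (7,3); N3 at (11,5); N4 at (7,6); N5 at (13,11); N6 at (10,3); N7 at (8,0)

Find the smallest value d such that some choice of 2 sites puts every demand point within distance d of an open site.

Open {H1, H2}.
  Farthest demand point is N1 at distance 11 (to H1); all others are ≤ 11.
With {H1, H3} the worst case is 11.
With {H1, H4} the worst case is 11.
No size-2 selection achieves below 11.

11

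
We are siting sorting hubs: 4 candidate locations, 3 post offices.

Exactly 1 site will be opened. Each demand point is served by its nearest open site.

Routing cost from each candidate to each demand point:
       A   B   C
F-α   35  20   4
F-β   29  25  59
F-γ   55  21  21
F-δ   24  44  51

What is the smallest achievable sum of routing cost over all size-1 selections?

Open {F-α}.
  A→F-α 35, B→F-α 20, C→F-α 4  ⇒ total 59.
Compare {F-γ}: total 97.
Compare {F-β}: total 113.
No size-1 selection does better; minimum is 59.

59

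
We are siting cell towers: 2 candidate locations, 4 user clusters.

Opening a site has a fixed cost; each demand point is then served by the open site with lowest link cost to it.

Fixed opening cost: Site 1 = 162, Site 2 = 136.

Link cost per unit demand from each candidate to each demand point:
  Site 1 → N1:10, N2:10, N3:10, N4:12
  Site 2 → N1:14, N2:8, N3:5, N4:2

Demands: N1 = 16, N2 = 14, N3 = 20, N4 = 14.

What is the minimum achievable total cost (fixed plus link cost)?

600

Open {Site 2}: assign each demand point to its cheapest open site.
  N1→Site 2 16×14=224, N2→Site 2 14×8=112, N3→Site 2 20×5=100, N4→Site 2 14×2=28
  link cost 464, fixed 136 → total 600.
Compare {Site 1, Site 2}: link cost 400 + fixed 298 = 698.
Compare {Site 1}: link cost 668 + fixed 162 = 830.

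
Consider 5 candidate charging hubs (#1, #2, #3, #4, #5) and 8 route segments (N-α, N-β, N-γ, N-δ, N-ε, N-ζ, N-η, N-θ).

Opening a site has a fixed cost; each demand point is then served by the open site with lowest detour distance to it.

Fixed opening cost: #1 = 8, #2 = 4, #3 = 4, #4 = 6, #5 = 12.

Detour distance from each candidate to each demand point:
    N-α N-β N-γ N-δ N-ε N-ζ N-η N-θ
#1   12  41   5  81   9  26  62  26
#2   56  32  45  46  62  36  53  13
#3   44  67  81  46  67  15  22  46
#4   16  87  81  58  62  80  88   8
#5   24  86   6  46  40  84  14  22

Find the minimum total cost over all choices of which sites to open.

Open {#1, #2, #3}: assign each demand point to its cheapest open site.
  N-α→#1 12, N-β→#2 32, N-γ→#1 5, N-δ→#2 46, N-ε→#1 9, N-ζ→#3 15, N-η→#3 22, N-θ→#2 13
  detour distance 154, fixed 16 → total 170.
Compare {#1, #2, #3, #4}: detour distance 149 + fixed 22 = 171.
Compare {#1, #2, #3, #5}: detour distance 146 + fixed 28 = 174.
Compare {#1, #2, #3, #4, #5}: detour distance 141 + fixed 34 = 175.
All other subsets cost ≥ 171. Minimum total cost: 170.

170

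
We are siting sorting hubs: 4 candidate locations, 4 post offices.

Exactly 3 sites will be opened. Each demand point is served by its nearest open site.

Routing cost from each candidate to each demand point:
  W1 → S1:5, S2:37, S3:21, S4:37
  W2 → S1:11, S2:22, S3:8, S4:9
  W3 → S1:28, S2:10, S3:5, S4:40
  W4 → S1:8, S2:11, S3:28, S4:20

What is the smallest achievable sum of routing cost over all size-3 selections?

Open {W1, W2, W3}.
  S1→W1 5, S2→W3 10, S3→W3 5, S4→W2 9  ⇒ total 29.
Compare {W2, W3, W4}: total 32.
Compare {W1, W2, W4}: total 33.
No size-3 selection does better; minimum is 29.

29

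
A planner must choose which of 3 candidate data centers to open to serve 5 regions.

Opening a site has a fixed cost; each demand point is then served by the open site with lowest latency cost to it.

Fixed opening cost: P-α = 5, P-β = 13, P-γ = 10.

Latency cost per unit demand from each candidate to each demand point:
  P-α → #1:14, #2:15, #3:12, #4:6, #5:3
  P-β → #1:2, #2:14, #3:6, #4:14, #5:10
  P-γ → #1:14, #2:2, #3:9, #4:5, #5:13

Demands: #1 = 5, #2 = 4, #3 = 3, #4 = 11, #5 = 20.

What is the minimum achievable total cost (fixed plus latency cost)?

179

Open {P-α, P-β, P-γ}: assign each demand point to its cheapest open site.
  #1→P-β 5×2=10, #2→P-γ 4×2=8, #3→P-β 3×6=18, #4→P-γ 11×5=55, #5→P-α 20×3=60
  latency cost 151, fixed 28 → total 179.
Compare {P-α, P-β}: latency cost 210 + fixed 18 = 228.
Compare {P-α, P-γ}: latency cost 220 + fixed 15 = 235.
Compare {P-α}: latency cost 292 + fixed 5 = 297.
All other subsets cost ≥ 228. Minimum total cost: 179.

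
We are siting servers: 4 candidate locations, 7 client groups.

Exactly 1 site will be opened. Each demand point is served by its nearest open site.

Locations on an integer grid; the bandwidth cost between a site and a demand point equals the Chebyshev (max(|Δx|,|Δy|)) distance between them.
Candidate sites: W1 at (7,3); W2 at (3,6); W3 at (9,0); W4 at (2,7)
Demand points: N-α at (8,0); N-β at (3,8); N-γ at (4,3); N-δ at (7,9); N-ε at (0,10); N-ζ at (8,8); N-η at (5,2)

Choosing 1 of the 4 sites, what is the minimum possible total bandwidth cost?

Open {W2}.
  N-α→W2 6, N-β→W2 2, N-γ→W2 3, N-δ→W2 4, N-ε→W2 4, N-ζ→W2 5, N-η→W2 4  ⇒ total 28.
Compare {W1}: total 31.
Compare {W4}: total 31.
No size-1 selection does better; minimum is 28.

28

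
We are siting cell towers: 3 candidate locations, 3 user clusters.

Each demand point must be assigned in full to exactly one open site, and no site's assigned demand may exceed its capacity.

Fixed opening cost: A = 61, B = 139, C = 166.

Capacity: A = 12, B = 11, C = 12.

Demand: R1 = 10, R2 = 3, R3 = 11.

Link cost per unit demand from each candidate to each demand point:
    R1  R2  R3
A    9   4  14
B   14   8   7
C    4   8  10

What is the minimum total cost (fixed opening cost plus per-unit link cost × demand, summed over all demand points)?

495

Open {A, B, C}; cheapest assignment that respects the capacities:
  A (cap 12, load 3): R2 — cost 3×4 = 12
  B (cap 11, load 11): R3 — cost 11×7 = 77
  C (cap 12, load 10): R1 — cost 10×4 = 40
  Shipping 129, fixed 366 → total 495.
  Any other capacity-feasible assignment to {A, B, C} ships for at least 129.
Total demand is 24; every other set of sites either has combined capacity below 24 or cannot fit the demands without splitting one across sites, so {A, B, C} is the only feasible choice of open sites. Minimum: 495.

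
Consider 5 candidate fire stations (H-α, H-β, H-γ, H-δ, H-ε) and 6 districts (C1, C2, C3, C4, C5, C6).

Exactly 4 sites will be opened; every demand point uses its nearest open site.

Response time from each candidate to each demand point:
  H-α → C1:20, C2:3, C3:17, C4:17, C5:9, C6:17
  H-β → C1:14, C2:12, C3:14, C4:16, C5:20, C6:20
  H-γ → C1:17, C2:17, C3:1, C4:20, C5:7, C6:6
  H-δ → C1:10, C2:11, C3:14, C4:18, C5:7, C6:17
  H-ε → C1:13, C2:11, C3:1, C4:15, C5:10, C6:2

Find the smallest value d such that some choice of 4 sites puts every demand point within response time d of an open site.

15

Open {H-α, H-β, H-γ, H-ε}.
  Farthest demand point is C4 at response time 15 (to H-ε); all others are ≤ 15.
With {H-α, H-β, H-δ, H-ε} the worst case is 15.
With {H-α, H-γ, H-δ, H-ε} the worst case is 15.
No size-4 selection achieves below 15.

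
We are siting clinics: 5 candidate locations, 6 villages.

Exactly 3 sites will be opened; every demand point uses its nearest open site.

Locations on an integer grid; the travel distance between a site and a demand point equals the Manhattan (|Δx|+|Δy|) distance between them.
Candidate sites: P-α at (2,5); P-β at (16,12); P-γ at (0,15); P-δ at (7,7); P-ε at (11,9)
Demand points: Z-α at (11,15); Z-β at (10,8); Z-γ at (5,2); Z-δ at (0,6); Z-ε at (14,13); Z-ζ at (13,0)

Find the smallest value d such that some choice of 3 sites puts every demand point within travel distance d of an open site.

11

Open {P-α, P-β, P-ε}.
  Farthest demand point is Z-ζ at travel distance 11 (to P-ε); all others are ≤ 11.
With {P-α, P-γ, P-ε} the worst case is 11.
With {P-α, P-δ, P-ε} the worst case is 11.
No size-3 selection achieves below 11.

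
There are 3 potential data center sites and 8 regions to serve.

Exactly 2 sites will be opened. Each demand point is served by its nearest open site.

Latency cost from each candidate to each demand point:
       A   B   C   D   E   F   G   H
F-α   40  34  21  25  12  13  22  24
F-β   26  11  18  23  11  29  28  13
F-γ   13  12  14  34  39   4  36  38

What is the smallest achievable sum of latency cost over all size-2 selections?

117

Open {F-β, F-γ}.
  A→F-γ 13, B→F-β 11, C→F-γ 14, D→F-β 23, E→F-β 11, F→F-γ 4, G→F-β 28, H→F-β 13  ⇒ total 117.
Compare {F-α, F-γ}: total 126.
Compare {F-α, F-β}: total 137.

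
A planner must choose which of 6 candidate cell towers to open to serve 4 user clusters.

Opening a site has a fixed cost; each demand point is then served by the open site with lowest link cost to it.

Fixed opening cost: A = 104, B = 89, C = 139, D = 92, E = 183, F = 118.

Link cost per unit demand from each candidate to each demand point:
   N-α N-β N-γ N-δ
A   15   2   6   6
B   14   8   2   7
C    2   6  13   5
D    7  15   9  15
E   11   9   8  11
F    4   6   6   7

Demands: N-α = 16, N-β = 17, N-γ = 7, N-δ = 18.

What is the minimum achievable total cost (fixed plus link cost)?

Open {A, C}: assign each demand point to its cheapest open site.
  N-α→C 16×2=32, N-β→A 17×2=34, N-γ→A 7×6=42, N-δ→C 18×5=90
  link cost 198, fixed 243 → total 441.
Compare {F}: link cost 334 + fixed 118 = 452.
Compare {C}: link cost 315 + fixed 139 = 454.
Compare {B, C}: link cost 238 + fixed 228 = 466.
All other subsets cost ≥ 452. Minimum total cost: 441.

441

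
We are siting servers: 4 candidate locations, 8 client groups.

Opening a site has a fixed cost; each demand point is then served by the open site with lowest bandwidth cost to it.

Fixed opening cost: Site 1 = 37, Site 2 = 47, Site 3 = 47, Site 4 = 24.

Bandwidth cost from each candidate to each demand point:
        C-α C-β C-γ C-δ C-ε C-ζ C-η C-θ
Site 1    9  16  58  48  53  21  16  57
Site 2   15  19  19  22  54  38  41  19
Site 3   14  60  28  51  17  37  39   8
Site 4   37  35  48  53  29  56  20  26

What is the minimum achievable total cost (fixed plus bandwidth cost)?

Open {Site 1, Site 3}: assign each demand point to its cheapest open site.
  C-α→Site 1 9, C-β→Site 1 16, C-γ→Site 3 28, C-δ→Site 1 48, C-ε→Site 3 17, C-ζ→Site 1 21, C-η→Site 1 16, C-θ→Site 3 8
  bandwidth cost 163, fixed 84 → total 247.
Compare {Site 2, Site 4}: bandwidth cost 181 + fixed 71 = 252.
Compare {Site 1, Site 2}: bandwidth cost 175 + fixed 84 = 259.
Compare {Site 1, Site 2, Site 3}: bandwidth cost 128 + fixed 131 = 259.
All other subsets cost ≥ 252. Minimum total cost: 247.

247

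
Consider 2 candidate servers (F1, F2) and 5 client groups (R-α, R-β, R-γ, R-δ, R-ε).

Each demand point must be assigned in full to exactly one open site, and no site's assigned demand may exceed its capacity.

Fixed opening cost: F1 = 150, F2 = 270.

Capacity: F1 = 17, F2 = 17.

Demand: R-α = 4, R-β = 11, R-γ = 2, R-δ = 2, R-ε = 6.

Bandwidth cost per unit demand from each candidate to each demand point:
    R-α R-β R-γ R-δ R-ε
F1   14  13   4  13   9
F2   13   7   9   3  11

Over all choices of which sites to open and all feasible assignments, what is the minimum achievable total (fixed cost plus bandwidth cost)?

617

Open {F1, F2}; cheapest assignment that respects the capacities:
  F1 (cap 17, load 8): R-γ, R-ε — cost 2×4 + 6×9 = 62
  F2 (cap 17, load 17): R-α, R-β, R-δ — cost 4×13 + 11×7 + 2×3 = 135
  Shipping 197, fixed 420 → total 617.
  Any other capacity-feasible assignment to {F1, F2} ships for at least 197.
Total demand is 25 and no other set of sites has combined capacity ≥ 25, so {F1, F2} is the only feasible choice of open sites. Minimum: 617.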